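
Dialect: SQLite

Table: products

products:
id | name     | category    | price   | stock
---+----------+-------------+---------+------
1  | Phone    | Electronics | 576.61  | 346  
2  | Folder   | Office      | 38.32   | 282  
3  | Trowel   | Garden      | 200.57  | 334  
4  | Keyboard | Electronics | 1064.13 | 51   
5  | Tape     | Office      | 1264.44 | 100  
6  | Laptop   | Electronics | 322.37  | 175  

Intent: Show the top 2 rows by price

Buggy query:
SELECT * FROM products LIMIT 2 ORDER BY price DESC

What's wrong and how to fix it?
Bug: ORDER BY cannot follow LIMIT; LIMIT is the final clause

Fix: Sort with ORDER BY, then apply LIMIT

Corrected query:
SELECT * FROM products ORDER BY price DESC LIMIT 2

Result:
id | name     | category    | price   | stock
---+----------+-------------+---------+------
5  | Tape     | Office      | 1264.44 | 100  
4  | Keyboard | Electronics | 1064.13 | 51   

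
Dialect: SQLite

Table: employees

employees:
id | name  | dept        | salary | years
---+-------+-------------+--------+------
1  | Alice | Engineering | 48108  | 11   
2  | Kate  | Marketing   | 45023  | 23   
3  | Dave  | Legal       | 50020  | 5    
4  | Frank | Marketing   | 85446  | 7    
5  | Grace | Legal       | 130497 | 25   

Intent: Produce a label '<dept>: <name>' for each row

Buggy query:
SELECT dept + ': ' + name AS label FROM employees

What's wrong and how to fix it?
Bug: SQLite uses || for string concatenation; + coerces text to numbers (yielding 0)

Fix: Use the || operator for string concatenation

Corrected query:
SELECT dept || ': ' || name AS label FROM employees

Result:
label             
------------------
Engineering: Alice
Marketing: Kate   
Legal: Dave       
Marketing: Frank  
Legal: Grace      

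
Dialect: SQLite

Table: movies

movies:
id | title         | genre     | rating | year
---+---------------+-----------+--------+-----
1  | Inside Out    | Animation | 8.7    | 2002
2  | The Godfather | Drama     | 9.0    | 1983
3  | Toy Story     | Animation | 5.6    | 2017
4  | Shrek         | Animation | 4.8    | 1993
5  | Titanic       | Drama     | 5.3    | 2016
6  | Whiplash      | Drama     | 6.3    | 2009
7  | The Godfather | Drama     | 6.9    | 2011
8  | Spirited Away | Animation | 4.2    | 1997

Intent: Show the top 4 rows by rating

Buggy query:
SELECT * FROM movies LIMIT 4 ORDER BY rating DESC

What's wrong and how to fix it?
Bug: LIMIT must come after ORDER BY

Fix: Swap the clauses: ORDER BY first, then LIMIT

Corrected query:
SELECT * FROM movies ORDER BY rating DESC LIMIT 4

Result:
id | title         | genre     | rating | year
---+---------------+-----------+--------+-----
2  | The Godfather | Drama     | 9      | 1983
1  | Inside Out    | Animation | 8.7    | 2002
7  | The Godfather | Drama     | 6.9    | 2011
6  | Whiplash      | Drama     | 6.3    | 2009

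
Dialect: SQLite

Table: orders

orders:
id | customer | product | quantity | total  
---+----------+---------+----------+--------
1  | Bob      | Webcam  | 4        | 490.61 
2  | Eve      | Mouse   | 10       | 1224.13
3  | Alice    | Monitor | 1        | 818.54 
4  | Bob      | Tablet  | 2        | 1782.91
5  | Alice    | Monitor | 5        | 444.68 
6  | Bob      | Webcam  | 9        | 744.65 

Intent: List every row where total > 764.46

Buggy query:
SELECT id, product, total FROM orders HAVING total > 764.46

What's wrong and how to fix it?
Bug: This is a non-aggregate query (no GROUP BY, no aggregates), so in SQLite the HAVING clause is invalid here; a row-level condition belongs in WHERE

Fix: Replace HAVING with WHERE since the condition applies to individual rows

Corrected query:
SELECT id, product, total FROM orders WHERE total > 764.46

Result:
id | product | total  
---+---------+--------
2  | Mouse   | 1224.13
3  | Monitor | 818.54 
4  | Tablet  | 1782.91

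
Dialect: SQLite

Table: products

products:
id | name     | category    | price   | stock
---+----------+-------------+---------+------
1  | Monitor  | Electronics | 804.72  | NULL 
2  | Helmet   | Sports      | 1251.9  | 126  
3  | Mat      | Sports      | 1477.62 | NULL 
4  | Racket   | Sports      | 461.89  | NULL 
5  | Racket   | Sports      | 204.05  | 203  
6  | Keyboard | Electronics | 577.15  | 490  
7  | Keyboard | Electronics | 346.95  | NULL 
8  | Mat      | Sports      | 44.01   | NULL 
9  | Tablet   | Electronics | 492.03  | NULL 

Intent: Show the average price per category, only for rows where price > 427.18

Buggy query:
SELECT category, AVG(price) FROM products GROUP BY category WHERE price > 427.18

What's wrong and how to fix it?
Bug: WHERE cannot follow GROUP BY

Fix: Place WHERE between FROM and GROUP BY

Corrected query:
SELECT category, AVG(price) FROM products WHERE price > 427.18 GROUP BY category

Result:
category    | AVG(price) 
------------+------------
Electronics | 624.633333 
Sports      | 1063.803333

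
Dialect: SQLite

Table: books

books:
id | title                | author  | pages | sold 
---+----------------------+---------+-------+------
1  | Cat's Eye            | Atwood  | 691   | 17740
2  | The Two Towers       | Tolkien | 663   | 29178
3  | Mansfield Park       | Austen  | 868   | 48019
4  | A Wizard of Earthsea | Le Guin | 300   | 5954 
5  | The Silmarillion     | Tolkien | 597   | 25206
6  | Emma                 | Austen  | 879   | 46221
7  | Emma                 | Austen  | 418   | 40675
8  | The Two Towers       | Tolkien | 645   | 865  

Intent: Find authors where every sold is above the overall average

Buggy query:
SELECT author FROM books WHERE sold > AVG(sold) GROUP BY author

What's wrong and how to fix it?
Bug: AVG() is an aggregate; it can't sit directly in WHERE

Fix: Use a subquery for AVG and a HAVING MIN(...) filter so the condition holds for every row in the group

Corrected query:
SELECT author FROM books GROUP BY author HAVING MIN(sold) > (SELECT AVG(sold) FROM books)

Result:
author
------
Austen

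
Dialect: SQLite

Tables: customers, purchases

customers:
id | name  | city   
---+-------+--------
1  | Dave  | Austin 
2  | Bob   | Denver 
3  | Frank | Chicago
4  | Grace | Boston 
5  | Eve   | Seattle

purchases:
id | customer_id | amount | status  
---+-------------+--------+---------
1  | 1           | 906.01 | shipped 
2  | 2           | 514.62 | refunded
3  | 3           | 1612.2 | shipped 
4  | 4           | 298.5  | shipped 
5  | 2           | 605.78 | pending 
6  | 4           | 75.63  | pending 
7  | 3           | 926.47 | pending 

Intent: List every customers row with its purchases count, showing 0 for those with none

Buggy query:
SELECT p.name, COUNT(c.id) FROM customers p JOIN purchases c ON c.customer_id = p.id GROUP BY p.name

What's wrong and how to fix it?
Bug: An inner join excludes parents with zero children

Fix: Use LEFT JOIN so parents without children still appear (COUNT(c.id) gives 0)

Corrected query:
SELECT p.name, COUNT(c.id) FROM customers p LEFT JOIN purchases c ON c.customer_id = p.id GROUP BY p.name

Result:
name  | COUNT(c.id)
------+------------
Bob   | 2          
Dave  | 1          
Eve   | 0          
Frank | 2          
Grace | 2          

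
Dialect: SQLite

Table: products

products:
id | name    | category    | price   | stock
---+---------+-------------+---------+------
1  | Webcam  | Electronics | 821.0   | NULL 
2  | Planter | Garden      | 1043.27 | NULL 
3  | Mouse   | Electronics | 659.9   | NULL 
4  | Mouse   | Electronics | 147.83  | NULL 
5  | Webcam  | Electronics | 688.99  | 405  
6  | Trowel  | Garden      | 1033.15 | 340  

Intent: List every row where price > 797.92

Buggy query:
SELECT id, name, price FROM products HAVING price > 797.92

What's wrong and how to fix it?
Bug: This is a non-aggregate query (no GROUP BY, no aggregates), so in SQLite the HAVING clause is invalid here; a row-level condition belongs in WHERE

Fix: Replace HAVING with WHERE since the condition applies to individual rows

Corrected query:
SELECT id, name, price FROM products WHERE price > 797.92

Result:
id | name    | price  
---+---------+--------
1  | Webcam  | 821    
2  | Planter | 1043.27
6  | Trowel  | 1033.15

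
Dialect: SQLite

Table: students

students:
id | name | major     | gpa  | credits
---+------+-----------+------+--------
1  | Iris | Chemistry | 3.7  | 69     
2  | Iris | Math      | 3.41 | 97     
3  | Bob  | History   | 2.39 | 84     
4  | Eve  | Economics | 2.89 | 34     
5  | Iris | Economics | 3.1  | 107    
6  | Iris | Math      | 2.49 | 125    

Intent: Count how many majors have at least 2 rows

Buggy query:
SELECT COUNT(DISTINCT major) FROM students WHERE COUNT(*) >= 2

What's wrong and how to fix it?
Bug: WHERE filters individual rows, not groups, so a group-level COUNT is invalid there

Fix: Group first with HAVING COUNT(*) >= 2, then COUNT the resulting groups

Corrected query:
SELECT COUNT(*) FROM (SELECT major FROM students GROUP BY major HAVING COUNT(*) >= 2)

Result:
COUNT(*)
--------
2       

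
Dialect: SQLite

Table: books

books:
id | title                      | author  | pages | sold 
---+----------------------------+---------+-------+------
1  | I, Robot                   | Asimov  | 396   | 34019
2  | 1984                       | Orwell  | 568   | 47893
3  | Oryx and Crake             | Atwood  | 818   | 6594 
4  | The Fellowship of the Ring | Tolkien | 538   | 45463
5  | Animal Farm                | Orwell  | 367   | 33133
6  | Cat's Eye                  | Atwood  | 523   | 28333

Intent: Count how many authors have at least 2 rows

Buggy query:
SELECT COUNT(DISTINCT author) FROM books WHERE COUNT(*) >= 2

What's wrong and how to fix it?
Bug: COUNT(*) cannot appear in WHERE; the per-group count doesn't exist yet

Fix: Use a subquery that GROUPs and filters with HAVING, then count its rows

Corrected query:
SELECT COUNT(*) FROM (SELECT author FROM books GROUP BY author HAVING COUNT(*) >= 2)

Result:
COUNT(*)
--------
2       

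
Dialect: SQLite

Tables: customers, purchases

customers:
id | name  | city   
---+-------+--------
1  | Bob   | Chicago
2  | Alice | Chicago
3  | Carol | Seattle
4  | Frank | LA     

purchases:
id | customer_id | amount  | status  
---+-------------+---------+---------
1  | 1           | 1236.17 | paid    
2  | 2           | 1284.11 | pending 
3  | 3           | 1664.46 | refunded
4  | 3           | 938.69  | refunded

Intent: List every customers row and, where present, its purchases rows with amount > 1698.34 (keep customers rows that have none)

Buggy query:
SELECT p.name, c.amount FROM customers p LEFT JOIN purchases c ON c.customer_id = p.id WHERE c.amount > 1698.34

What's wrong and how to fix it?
Bug: A WHERE condition on the right-hand table after LEFT JOIN drops unmatched parents

Fix: Put 'c.amount > 1698.34' in the JOIN's ON clause instead of WHERE

Corrected query:
SELECT p.name, c.amount FROM customers p LEFT JOIN purchases c ON c.customer_id = p.id AND c.amount > 1698.34

Result:
name  | amount
------+-------
Bob   | NULL  
Alice | NULL  
Carol | NULL  
Frank | NULL  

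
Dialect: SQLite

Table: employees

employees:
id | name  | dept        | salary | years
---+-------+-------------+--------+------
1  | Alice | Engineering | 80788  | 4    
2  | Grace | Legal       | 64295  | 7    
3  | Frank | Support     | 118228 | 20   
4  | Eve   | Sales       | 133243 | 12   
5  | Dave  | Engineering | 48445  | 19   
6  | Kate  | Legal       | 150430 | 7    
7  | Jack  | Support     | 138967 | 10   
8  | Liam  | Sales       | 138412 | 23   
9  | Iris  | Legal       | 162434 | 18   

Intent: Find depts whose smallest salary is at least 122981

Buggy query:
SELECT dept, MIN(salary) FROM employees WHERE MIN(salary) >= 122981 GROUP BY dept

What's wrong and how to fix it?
Bug: Aggregates like MIN are computed per group after WHERE runs

Fix: Replace WHERE with HAVING after the GROUP BY

Corrected query:
SELECT dept, MIN(salary) FROM employees GROUP BY dept HAVING MIN(salary) >= 122981

Result:
dept  | MIN(salary)
------+------------
Sales | 133243     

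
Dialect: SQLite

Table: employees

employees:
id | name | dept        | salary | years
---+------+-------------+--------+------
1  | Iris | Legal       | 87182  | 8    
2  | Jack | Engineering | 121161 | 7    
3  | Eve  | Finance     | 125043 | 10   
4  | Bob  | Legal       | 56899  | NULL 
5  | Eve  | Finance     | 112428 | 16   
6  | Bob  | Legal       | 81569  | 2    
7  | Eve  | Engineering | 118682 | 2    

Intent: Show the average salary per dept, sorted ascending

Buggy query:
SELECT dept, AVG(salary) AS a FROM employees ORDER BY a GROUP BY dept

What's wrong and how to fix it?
Bug: GROUP BY must precede ORDER BY

Fix: Move ORDER BY to the end, after GROUP BY

Corrected query:
SELECT dept, AVG(salary) AS a FROM employees GROUP BY dept ORDER BY a

Result:
dept        | a           
------------+-------------
Legal       | 75216.666667
Finance     | 118735.5    
Engineering | 119921.5    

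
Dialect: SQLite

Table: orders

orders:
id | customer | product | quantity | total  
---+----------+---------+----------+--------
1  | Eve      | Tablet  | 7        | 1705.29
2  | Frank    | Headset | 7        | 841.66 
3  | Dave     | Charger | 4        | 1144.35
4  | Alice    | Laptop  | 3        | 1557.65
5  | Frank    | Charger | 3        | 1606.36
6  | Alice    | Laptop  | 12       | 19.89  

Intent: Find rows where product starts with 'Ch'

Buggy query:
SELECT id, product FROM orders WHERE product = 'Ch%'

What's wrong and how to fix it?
Bug: '=' compares the literal string including the % character; pattern matching needs LIKE

Fix: Use LIKE for wildcard pattern matching

Corrected query:
SELECT id, product FROM orders WHERE product LIKE 'Ch%'

Result:
id | product
---+--------
3  | Charger
5  | Charger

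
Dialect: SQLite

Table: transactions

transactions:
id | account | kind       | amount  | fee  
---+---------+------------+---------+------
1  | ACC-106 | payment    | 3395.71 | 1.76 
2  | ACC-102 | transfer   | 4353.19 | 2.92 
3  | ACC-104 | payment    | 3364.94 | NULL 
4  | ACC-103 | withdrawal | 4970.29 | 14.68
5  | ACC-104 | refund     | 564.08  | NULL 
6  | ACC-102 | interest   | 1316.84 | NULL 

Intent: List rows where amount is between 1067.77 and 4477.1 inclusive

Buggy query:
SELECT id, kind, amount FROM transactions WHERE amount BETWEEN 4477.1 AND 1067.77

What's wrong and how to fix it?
Bug: The bounds are reversed; BETWEEN a AND b requires a <= b to match anything

Fix: Swap the bounds so the smaller value comes first

Corrected query:
SELECT id, kind, amount FROM transactions WHERE amount BETWEEN 1067.77 AND 4477.1

Result:
id | kind     | amount 
---+----------+--------
1  | payment  | 3395.71
2  | transfer | 4353.19
3  | payment  | 3364.94
6  | interest | 1316.84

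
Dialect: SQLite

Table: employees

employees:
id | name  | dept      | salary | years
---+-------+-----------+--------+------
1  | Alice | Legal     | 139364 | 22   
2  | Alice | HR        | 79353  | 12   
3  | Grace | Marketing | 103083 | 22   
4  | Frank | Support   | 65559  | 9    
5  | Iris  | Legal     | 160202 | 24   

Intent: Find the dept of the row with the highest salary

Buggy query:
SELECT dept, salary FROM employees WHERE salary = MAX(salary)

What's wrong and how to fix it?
Bug: WHERE is evaluated per row; an aggregate over the whole table isn't defined there

Fix: Use a subquery: WHERE salary = (SELECT MAX(salary) FROM employees)

Corrected query:
SELECT dept, salary FROM employees WHERE salary = (SELECT MAX(salary) FROM employees)

Result:
dept  | salary
------+-------
Legal | 160202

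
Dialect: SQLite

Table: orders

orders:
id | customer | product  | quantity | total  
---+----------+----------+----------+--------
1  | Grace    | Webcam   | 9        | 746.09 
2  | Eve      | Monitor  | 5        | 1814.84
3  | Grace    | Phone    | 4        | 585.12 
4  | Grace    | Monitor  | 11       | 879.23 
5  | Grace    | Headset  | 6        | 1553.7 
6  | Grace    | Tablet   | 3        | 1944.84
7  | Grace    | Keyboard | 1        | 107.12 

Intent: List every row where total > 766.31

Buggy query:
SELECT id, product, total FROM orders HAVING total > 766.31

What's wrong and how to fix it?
Bug: This is a non-aggregate query (no GROUP BY, no aggregates), so in SQLite the HAVING clause is invalid here; a row-level condition belongs in WHERE

Fix: Replace HAVING with WHERE since the condition applies to individual rows

Corrected query:
SELECT id, product, total FROM orders WHERE total > 766.31

Result:
id | product | total  
---+---------+--------
2  | Monitor | 1814.84
4  | Monitor | 879.23 
5  | Headset | 1553.7 
6  | Tablet  | 1944.84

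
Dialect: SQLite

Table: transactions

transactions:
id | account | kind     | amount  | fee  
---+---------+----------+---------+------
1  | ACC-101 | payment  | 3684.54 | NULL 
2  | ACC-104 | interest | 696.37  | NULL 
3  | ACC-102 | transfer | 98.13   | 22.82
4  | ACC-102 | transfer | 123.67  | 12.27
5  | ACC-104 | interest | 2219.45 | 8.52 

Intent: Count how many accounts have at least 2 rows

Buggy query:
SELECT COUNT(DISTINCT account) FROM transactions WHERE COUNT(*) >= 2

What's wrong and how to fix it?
Bug: WHERE filters individual rows, not groups, so a group-level COUNT is invalid there

Fix: Use a subquery that GROUPs and filters with HAVING, then count its rows

Corrected query:
SELECT COUNT(*) FROM (SELECT account FROM transactions GROUP BY account HAVING COUNT(*) >= 2)

Result:
COUNT(*)
--------
2       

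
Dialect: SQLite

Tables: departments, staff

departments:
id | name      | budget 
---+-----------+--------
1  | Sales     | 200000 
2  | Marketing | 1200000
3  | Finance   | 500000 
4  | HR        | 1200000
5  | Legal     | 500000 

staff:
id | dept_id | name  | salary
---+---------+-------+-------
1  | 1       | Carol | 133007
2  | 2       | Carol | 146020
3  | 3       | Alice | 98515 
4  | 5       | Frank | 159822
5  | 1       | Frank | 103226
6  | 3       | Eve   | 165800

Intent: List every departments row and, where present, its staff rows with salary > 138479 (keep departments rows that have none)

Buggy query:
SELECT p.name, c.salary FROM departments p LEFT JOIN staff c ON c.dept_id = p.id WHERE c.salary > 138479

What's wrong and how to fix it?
Bug: Filtering c.salary in WHERE discards the NULL rows produced by LEFT JOIN, turning it into an inner join

Fix: Put 'c.salary > 138479' in the JOIN's ON clause instead of WHERE

Corrected query:
SELECT p.name, c.salary FROM departments p LEFT JOIN staff c ON c.dept_id = p.id AND c.salary > 138479

Result:
name      | salary
----------+-------
Sales     | NULL  
Marketing | 146020
Finance   | 165800
HR        | NULL  
Legal     | 159822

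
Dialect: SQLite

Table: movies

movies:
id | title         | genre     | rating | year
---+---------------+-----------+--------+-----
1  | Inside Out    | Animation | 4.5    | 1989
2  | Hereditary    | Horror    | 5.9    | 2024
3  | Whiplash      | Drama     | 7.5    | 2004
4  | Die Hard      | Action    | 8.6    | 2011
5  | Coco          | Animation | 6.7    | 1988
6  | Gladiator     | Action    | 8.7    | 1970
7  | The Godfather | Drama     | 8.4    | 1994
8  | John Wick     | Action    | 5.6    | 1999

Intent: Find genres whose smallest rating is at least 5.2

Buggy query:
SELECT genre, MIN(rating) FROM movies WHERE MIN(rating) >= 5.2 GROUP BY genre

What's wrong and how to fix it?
Bug: MIN() in WHERE is a misuse of aggregate

Fix: Replace WHERE with HAVING after the GROUP BY

Corrected query:
SELECT genre, MIN(rating) FROM movies GROUP BY genre HAVING MIN(rating) >= 5.2

Result:
genre  | MIN(rating)
-------+------------
Action | 5.6        
Drama  | 7.5        
Horror | 5.9        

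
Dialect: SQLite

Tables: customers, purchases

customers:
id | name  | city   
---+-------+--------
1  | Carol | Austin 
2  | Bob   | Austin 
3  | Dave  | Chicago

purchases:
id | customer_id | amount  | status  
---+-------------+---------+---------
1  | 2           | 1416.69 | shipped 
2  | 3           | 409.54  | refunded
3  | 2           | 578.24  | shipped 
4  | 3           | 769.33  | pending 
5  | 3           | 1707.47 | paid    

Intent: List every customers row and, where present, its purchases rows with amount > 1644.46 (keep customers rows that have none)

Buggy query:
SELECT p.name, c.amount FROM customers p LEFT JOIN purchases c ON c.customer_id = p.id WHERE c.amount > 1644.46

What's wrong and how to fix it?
Bug: A WHERE condition on the right-hand table after LEFT JOIN drops unmatched parents

Fix: Put 'c.amount > 1644.46' in the JOIN's ON clause instead of WHERE

Corrected query:
SELECT p.name, c.amount FROM customers p LEFT JOIN purchases c ON c.customer_id = p.id AND c.amount > 1644.46

Result:
name  | amount 
------+--------
Carol | NULL   
Bob   | NULL   
Dave  | 1707.47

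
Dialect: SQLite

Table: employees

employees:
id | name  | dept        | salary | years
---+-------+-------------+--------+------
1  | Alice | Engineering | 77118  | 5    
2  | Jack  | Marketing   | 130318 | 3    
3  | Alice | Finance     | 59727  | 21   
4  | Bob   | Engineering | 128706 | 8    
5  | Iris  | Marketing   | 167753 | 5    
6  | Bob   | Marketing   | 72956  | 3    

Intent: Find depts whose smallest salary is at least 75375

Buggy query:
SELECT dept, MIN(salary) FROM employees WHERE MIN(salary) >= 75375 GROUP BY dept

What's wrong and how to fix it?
Bug: MIN() in WHERE is a misuse of aggregate

Fix: Replace WHERE with HAVING after the GROUP BY

Corrected query:
SELECT dept, MIN(salary) FROM employees GROUP BY dept HAVING MIN(salary) >= 75375

Result:
dept        | MIN(salary)
------------+------------
Engineering | 77118      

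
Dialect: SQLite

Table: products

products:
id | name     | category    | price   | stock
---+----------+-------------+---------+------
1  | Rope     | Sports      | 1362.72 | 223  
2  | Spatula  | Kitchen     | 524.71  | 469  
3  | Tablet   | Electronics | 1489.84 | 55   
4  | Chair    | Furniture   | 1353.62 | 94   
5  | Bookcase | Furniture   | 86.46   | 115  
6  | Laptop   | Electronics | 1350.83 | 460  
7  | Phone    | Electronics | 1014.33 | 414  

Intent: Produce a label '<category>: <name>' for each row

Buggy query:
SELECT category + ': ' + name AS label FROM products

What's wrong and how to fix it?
Bug: SQLite uses || for string concatenation; + coerces text to numbers (yielding 0)

Fix: Use the || operator for string concatenation

Corrected query:
SELECT category || ': ' || name AS label FROM products

Result:
label              
-------------------
Sports: Rope       
Kitchen: Spatula   
Electronics: Tablet
Furniture: Chair   
Furniture: Bookcase
Electronics: Laptop
Electronics: Phone 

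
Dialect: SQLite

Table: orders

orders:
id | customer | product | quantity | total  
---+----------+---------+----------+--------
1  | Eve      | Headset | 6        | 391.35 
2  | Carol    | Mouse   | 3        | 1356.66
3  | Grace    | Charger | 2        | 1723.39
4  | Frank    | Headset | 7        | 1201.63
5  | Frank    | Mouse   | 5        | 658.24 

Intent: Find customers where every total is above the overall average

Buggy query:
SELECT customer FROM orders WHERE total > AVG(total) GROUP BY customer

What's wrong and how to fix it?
Bug: WHERE evaluates per row before aggregation, so AVG() is unavailable

Fix: Compute the overall average in a scalar subquery and compare each group's MIN against it in HAVING

Corrected query:
SELECT customer FROM orders GROUP BY customer HAVING MIN(total) > (SELECT AVG(total) FROM orders)

Result:
customer
--------
Carol   
Grace   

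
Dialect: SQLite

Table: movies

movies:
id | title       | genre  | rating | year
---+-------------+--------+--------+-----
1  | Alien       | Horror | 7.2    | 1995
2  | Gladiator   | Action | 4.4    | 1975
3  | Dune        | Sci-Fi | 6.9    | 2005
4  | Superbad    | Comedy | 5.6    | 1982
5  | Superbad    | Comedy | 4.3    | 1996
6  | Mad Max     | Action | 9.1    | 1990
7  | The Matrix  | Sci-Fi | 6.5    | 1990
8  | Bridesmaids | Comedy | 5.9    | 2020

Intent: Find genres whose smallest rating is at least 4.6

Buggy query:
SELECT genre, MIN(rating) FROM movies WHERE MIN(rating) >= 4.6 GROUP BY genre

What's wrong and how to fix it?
Bug: Aggregates like MIN are computed per group after WHERE runs

Fix: Use HAVING for the per-group MIN condition

Corrected query:
SELECT genre, MIN(rating) FROM movies GROUP BY genre HAVING MIN(rating) >= 4.6

Result:
genre  | MIN(rating)
-------+------------
Horror | 7.2        
Sci-Fi | 6.5        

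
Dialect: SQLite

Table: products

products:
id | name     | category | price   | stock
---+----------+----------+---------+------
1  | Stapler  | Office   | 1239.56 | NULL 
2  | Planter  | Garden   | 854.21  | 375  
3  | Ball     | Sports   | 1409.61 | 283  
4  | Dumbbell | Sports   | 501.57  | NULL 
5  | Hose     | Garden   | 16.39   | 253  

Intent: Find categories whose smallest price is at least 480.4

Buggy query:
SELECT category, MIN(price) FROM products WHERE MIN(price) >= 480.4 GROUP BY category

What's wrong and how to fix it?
Bug: MIN() in WHERE is a misuse of aggregate

Fix: Replace WHERE with HAVING after the GROUP BY

Corrected query:
SELECT category, MIN(price) FROM products GROUP BY category HAVING MIN(price) >= 480.4

Result:
category | MIN(price)
---------+-----------
Office   | 1239.56   
Sports   | 501.57    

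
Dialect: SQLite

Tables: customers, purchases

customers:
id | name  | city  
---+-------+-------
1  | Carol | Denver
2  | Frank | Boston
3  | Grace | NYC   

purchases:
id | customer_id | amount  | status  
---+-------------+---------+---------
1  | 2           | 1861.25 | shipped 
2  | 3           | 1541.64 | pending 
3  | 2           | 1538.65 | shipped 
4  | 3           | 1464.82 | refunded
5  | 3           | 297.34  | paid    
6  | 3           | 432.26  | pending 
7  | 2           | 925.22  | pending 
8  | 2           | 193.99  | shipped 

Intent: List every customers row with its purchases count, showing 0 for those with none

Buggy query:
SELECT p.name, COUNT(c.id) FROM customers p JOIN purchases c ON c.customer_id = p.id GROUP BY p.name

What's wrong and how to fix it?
Bug: An inner join excludes parents with zero children

Fix: Switch to LEFT JOIN to retain unmatched parent rows

Corrected query:
SELECT p.name, COUNT(c.id) FROM customers p LEFT JOIN purchases c ON c.customer_id = p.id GROUP BY p.name

Result:
name  | COUNT(c.id)
------+------------
Carol | 0          
Frank | 4          
Grace | 4          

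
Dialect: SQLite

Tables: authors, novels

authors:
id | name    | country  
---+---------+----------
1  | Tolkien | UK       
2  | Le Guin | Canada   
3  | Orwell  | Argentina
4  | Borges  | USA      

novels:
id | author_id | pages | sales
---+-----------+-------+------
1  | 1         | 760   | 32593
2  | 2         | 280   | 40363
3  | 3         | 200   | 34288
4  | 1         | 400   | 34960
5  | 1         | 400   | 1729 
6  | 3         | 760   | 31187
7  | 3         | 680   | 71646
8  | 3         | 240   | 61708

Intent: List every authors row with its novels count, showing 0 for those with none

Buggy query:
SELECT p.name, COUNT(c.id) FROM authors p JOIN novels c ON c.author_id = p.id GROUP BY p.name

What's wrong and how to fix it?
Bug: INNER JOIN drops authors rows that have no matching novels rows

Fix: Use LEFT JOIN so parents without children still appear (COUNT(c.id) gives 0)

Corrected query:
SELECT p.name, COUNT(c.id) FROM authors p LEFT JOIN novels c ON c.author_id = p.id GROUP BY p.name

Result:
name    | COUNT(c.id)
--------+------------
Borges  | 0          
Le Guin | 1          
Orwell  | 4          
Tolkien | 3          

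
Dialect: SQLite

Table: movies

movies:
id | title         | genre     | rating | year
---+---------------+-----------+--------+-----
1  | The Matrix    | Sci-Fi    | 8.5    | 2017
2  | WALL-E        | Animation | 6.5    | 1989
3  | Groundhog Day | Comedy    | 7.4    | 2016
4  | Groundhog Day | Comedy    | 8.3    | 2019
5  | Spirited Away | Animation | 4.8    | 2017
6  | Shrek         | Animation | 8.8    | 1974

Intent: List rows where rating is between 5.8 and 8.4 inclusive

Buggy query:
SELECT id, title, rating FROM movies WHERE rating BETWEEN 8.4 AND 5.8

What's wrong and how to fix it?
Bug: The bounds are reversed; BETWEEN a AND b requires a <= b to match anything

Fix: Swap the bounds so the smaller value comes first

Corrected query:
SELECT id, title, rating FROM movies WHERE rating BETWEEN 5.8 AND 8.4

Result:
id | title         | rating
---+---------------+-------
2  | WALL-E        | 6.5   
3  | Groundhog Day | 7.4   
4  | Groundhog Day | 8.3   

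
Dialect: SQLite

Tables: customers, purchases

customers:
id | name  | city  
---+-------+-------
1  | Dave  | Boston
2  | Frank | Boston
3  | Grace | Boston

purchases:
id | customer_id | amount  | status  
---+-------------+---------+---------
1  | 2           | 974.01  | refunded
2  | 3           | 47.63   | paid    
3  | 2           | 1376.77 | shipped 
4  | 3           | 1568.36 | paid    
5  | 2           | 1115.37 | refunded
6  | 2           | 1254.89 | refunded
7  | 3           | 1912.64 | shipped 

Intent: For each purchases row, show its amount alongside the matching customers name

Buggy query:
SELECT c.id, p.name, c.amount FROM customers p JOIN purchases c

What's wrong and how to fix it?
Bug: JOIN with no ON clause produces a cartesian product; every purchases row pairs with every customers row

Fix: Specify the join condition linking the foreign key to the parent id

Corrected query:
SELECT c.id, p.name, c.amount FROM customers p JOIN purchases c ON c.customer_id = p.id

Result:
id | name  | amount 
---+-------+--------
1  | Frank | 974.01 
2  | Grace | 47.63  
3  | Frank | 1376.77
4  | Grace | 1568.36
5  | Frank | 1115.37
6  | Frank | 1254.89
7  | Grace | 1912.64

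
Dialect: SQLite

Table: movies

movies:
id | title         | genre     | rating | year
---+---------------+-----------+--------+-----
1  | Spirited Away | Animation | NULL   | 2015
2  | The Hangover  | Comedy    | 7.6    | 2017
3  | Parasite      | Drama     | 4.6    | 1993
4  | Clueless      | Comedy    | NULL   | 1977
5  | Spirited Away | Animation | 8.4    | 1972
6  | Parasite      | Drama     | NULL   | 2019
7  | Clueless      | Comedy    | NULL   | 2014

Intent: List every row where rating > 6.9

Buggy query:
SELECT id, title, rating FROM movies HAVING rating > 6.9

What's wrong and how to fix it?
Bug: This is a non-aggregate query (no GROUP BY, no aggregates), so in SQLite the HAVING clause is invalid here; a row-level condition belongs in WHERE

Fix: Use WHERE for row-level filtering

Corrected query:
SELECT id, title, rating FROM movies WHERE rating > 6.9

Result:
id | title         | rating
---+---------------+-------
2  | The Hangover  | 7.6   
5  | Spirited Away | 8.4   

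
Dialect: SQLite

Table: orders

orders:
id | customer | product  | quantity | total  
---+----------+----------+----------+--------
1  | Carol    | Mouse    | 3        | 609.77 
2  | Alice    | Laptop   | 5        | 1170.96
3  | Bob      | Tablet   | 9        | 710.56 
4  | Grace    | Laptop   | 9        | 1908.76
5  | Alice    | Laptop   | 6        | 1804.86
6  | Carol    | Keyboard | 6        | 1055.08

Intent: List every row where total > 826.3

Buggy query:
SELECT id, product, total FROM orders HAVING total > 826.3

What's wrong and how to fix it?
Bug: HAVING filters the output of aggregation, but this query has no GROUP BY and no aggregate functions, so SQLite rejects it (HAVING clause on a non-aggregate query); the condition here is per row

Fix: Replace HAVING with WHERE since the condition applies to individual rows

Corrected query:
SELECT id, product, total FROM orders WHERE total > 826.3

Result:
id | product  | total  
---+----------+--------
2  | Laptop   | 1170.96
4  | Laptop   | 1908.76
5  | Laptop   | 1804.86
6  | Keyboard | 1055.08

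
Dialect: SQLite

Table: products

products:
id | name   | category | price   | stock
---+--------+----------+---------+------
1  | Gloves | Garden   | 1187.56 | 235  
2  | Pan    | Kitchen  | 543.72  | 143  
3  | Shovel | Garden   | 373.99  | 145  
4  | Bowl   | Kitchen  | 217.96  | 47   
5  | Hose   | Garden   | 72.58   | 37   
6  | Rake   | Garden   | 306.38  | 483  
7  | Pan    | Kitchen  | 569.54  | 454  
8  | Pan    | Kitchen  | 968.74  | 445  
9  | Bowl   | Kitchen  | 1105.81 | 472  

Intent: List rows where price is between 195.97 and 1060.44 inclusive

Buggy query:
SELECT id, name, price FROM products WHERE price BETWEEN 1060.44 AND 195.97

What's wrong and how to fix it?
Bug: BETWEEN expects the lower bound first; with 1060.44 AND 195.97 the range is empty

Fix: Swap the bounds so the smaller value comes first

Corrected query:
SELECT id, name, price FROM products WHERE price BETWEEN 195.97 AND 1060.44

Result:
id | name   | price 
---+--------+-------
2  | Pan    | 543.72
3  | Shovel | 373.99
4  | Bowl   | 217.96
6  | Rake   | 306.38
7  | Pan    | 569.54
8  | Pan    | 968.74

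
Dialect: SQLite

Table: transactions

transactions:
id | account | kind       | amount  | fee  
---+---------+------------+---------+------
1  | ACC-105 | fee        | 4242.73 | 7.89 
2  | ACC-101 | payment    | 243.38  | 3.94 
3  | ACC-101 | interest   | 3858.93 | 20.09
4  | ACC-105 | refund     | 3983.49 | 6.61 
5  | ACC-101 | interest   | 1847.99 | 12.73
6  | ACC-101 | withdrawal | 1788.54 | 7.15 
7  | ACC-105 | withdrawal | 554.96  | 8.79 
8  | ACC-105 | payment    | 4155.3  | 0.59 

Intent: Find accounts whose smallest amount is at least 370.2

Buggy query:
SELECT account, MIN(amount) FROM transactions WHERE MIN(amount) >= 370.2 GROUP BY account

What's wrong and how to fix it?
Bug: Aggregates like MIN are computed per group after WHERE runs

Fix: Replace WHERE with HAVING after the GROUP BY

Corrected query:
SELECT account, MIN(amount) FROM transactions GROUP BY account HAVING MIN(amount) >= 370.2

Result:
account | MIN(amount)
--------+------------
ACC-105 | 554.96     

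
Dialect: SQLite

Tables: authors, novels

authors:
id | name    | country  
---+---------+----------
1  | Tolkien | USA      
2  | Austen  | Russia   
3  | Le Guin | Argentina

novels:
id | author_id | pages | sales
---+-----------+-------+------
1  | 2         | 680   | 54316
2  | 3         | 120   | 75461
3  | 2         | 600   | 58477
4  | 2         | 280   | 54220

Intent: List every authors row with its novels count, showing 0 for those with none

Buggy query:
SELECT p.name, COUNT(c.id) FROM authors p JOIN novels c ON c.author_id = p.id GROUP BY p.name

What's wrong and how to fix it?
Bug: INNER JOIN drops authors rows that have no matching novels rows

Fix: Use LEFT JOIN so parents without children still appear (COUNT(c.id) gives 0)

Corrected query:
SELECT p.name, COUNT(c.id) FROM authors p LEFT JOIN novels c ON c.author_id = p.id GROUP BY p.name

Result:
name    | COUNT(c.id)
--------+------------
Austen  | 3          
Le Guin | 1          
Tolkien | 0          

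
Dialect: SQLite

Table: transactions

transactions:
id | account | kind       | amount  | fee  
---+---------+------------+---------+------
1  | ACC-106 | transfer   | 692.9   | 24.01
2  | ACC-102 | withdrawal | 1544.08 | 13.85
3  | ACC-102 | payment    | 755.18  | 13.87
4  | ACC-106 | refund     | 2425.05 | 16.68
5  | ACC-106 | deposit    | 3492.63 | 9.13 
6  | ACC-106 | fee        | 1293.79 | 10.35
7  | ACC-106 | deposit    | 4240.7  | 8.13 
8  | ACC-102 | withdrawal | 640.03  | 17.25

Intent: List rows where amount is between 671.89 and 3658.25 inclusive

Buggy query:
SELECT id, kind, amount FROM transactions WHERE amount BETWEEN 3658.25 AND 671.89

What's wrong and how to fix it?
Bug: The bounds are reversed; BETWEEN a AND b requires a <= b to match anything

Fix: Swap the bounds so the smaller value comes first

Corrected query:
SELECT id, kind, amount FROM transactions WHERE amount BETWEEN 671.89 AND 3658.25

Result:
id | kind       | amount 
---+------------+--------
1  | transfer   | 692.9  
2  | withdrawal | 1544.08
3  | payment    | 755.18 
4  | refund     | 2425.05
5  | deposit    | 3492.63
6  | fee        | 1293.79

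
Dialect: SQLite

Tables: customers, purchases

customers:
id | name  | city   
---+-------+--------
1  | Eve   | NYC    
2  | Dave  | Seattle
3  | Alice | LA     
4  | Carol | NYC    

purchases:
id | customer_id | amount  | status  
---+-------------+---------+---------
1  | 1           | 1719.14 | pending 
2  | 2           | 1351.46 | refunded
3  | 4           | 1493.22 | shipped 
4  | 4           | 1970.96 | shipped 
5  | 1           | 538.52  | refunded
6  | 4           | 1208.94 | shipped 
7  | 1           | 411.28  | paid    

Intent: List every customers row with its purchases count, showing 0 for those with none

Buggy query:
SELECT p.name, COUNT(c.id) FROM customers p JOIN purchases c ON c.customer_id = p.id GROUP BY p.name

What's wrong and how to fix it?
Bug: An inner join excludes parents with zero children

Fix: Switch to LEFT JOIN to retain unmatched parent rows

Corrected query:
SELECT p.name, COUNT(c.id) FROM customers p LEFT JOIN purchases c ON c.customer_id = p.id GROUP BY p.name

Result:
name  | COUNT(c.id)
------+------------
Alice | 0          
Carol | 3          
Dave  | 1          
Eve   | 3          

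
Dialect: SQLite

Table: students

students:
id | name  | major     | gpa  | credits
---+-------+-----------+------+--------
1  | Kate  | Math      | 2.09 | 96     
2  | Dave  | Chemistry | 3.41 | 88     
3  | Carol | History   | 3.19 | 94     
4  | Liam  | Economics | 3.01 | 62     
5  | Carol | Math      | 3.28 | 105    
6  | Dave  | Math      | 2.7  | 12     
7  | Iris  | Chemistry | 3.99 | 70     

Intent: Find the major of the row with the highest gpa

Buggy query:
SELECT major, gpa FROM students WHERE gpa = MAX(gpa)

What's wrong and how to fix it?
Bug: WHERE is evaluated per row; an aggregate over the whole table isn't defined there

Fix: Wrap MAX in a scalar subquery so WHERE compares against a single value

Corrected query:
SELECT major, gpa FROM students WHERE gpa = (SELECT MAX(gpa) FROM students)

Result:
major     | gpa 
----------+-----
Chemistry | 3.99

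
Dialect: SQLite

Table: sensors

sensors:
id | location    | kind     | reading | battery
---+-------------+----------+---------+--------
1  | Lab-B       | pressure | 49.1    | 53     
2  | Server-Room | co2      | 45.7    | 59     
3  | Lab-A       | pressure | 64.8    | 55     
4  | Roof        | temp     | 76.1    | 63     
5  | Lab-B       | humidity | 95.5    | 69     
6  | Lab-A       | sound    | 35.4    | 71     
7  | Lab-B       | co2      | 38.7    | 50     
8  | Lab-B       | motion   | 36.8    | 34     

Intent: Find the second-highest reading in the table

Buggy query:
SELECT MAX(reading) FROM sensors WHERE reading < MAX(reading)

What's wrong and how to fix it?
Bug: The inner MAX is an aggregate inside WHERE, which is not allowed

Fix: Compute the overall MAX in a subquery, then take MAX of rows below it

Corrected query:
SELECT MAX(reading) FROM sensors WHERE reading < (SELECT MAX(reading) FROM sensors)

Result:
MAX(reading)
------------
76.1        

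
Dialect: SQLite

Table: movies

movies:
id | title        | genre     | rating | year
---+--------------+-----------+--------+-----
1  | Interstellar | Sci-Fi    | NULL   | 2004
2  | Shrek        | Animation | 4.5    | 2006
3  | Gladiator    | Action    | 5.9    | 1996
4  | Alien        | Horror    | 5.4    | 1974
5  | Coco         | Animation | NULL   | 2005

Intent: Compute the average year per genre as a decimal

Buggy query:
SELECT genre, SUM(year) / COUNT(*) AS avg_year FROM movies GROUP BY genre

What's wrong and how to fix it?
Bug: SUM(year) and COUNT(*) are both integers; the division truncates the fractional part

Fix: Cast one side to REAL so the division keeps the fractional part

Corrected query:
SELECT genre, SUM(year) * 1.0 / COUNT(*) AS avg_year FROM movies GROUP BY genre

Result:
genre     | avg_year
----------+---------
Action    | 1996    
Animation | 2005.5  
Horror    | 1974    
Sci-Fi    | 2004    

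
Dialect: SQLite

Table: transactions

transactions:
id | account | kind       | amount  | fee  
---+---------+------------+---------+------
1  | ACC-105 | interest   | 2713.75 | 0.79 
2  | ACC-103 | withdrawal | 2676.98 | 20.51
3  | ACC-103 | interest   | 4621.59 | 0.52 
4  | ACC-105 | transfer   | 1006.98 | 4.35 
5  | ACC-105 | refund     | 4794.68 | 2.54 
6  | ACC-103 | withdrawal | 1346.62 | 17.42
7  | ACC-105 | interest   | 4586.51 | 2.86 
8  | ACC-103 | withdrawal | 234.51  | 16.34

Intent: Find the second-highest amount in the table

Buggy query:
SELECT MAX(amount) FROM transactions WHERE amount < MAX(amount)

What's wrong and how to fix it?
Bug: The inner MAX is an aggregate inside WHERE, which is not allowed

Fix: Put the inner MAX in a scalar subquery

Corrected query:
SELECT MAX(amount) FROM transactions WHERE amount < (SELECT MAX(amount) FROM transactions)

Result:
MAX(amount)
-----------
4621.59    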